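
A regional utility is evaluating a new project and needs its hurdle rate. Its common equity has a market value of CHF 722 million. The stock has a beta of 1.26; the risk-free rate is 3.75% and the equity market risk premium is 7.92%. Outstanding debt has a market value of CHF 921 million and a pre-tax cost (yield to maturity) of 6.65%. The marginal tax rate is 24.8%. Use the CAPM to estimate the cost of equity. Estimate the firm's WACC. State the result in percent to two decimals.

Cost of equity via CAPM: Re = 3.75% + 1.26 × 7.92% = 13.7292%.
Total capital V = 722 + 921 = 1643.
Equity: weight = 722/1643 = 0.4394; cost = 13.7292%.
Debt: weight = 921/1643 = 0.5606; after-tax cost = 6.65% × (1 − 24.8%) = 5.0008%.
WACC = 0.4394 × 13.7292% + 0.5606 × 5.0008% = 8.8364%.

8.84%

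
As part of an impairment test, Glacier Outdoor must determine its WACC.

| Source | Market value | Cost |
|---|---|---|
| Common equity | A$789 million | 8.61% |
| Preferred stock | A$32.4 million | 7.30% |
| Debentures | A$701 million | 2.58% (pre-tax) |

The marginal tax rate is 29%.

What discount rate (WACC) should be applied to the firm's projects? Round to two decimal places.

5.46%

Total capital V = 789 + 32.4 + 701 = 1522.4.
Equity: weight = 789/1522.4 = 0.5183; cost = 8.61%.
Preferred: weight = 32.4/1522.4 = 0.0213; cost = 7.3%.
Debentures: weight = 701/1522.4 = 0.4605; after-tax cost = 2.58% × (1 − 29%) = 1.8318%.
WACC = 0.5183 × 8.6100% + 0.0213 × 7.3000% + 0.4605 × 1.8318% = 5.4610%.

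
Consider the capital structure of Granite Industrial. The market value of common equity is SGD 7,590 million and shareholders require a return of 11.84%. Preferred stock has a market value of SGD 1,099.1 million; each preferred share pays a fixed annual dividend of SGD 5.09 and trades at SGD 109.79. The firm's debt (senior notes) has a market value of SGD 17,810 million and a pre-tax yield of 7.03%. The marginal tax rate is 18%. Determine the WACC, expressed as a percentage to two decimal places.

7.46%

Cost of preferred: Rp = 5.09 / 109.79 = 4.6361%.
Total capital V = 7590 + 1099.1 + 17810 = 26499.1.
Equity: weight = 7590/26499.1 = 0.2864; cost = 11.84%.
Preferred: weight = 1099.1/26499.1 = 0.0415; cost = 4.6361%.
Senior notes: weight = 17810/26499.1 = 0.6721; after-tax cost = 7.03% × (1 − 18%) = 5.7646%.
WACC = 0.2864 × 11.8400% + 0.0415 × 4.6361% + 0.6721 × 5.7646% = 7.4579%.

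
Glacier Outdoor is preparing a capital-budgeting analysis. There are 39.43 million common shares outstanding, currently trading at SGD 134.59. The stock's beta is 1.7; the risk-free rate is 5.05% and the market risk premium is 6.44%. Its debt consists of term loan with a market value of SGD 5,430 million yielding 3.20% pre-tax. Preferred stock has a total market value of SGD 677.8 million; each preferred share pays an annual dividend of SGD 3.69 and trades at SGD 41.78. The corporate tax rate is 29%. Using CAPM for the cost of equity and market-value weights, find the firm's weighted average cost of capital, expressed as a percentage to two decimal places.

9.04%

Cost of equity via CAPM: Re = 5.05% + 1.7 × 6.44% = 15.9980%.
Cost of preferred: Rp = 3.69 / 41.78 = 8.8320%.
Market value of equity E = 134.59 × 39.43m = 5306.8837m.
Total capital V = 5306.8837 + 677.8 + 5430 = 11414.6837.
Equity: weight = 5306.8837/11414.6837 = 0.4649; cost = 15.998%.
Preferred: weight = 677.8/11414.6837 = 0.0594; cost = 8.832%.
Term loan: weight = 5430/11414.6837 = 0.4757; after-tax cost = 3.2% × (1 − 29%) = 2.2720%.
WACC = 0.4649 × 15.9980% + 0.0594 × 8.8320% + 0.4757 × 2.2720% = 9.0430%.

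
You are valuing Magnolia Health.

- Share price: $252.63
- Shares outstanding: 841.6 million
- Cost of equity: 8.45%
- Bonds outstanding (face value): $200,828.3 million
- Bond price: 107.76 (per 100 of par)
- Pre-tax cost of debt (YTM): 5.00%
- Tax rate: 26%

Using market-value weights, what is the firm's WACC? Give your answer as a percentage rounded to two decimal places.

6.05%

Market value of equity E = 252.63 × 841.6m = 212613.408m. Market value of debt D = 200828.3m × 107.76/100 = 216412.57608m.
Total capital V = 212613.408 + 216412.57608 = 429025.98408.
Equity: weight = 212613.408/429025.98408 = 0.4956; cost = 8.45%.
Bonds outstanding: weight = 216412.57608/429025.98408 = 0.5044; after-tax cost = 5% × (1 − 26%) = 3.7000%.
WACC = 0.4956 × 8.4500% + 0.5044 × 3.7000% = 6.0540%.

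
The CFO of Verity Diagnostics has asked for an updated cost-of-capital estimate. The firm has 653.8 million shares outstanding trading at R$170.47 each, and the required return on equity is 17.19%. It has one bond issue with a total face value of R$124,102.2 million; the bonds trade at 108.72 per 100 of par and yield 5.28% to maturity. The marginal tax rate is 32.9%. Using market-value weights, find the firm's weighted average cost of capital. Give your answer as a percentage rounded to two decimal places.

Market value of equity E = 170.47 × 653.8m = 111453.286m. Market value of debt D = 124102.2m × 108.72/100 = 134923.91184m.
Total capital V = 111453.286 + 134923.91184 = 246377.19784.
Equity: weight = 111453.286/246377.19784 = 0.4524; cost = 17.19%.
Bonds outstanding: weight = 134923.91184/246377.19784 = 0.5476; after-tax cost = 5.28% × (1 − 32.9%) = 3.5429%.
WACC = 0.4524 × 17.1900% + 0.5476 × 3.5429% = 9.7164%.

9.72%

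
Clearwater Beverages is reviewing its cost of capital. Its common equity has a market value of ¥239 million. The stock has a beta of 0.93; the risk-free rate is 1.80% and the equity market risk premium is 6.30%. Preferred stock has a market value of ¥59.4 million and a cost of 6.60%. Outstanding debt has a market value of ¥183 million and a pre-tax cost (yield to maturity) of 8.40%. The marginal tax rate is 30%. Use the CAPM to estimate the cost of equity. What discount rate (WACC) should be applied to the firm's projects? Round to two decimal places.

Cost of equity via CAPM: Re = 1.8% + 0.93 × 6.3% = 7.6590%.
Total capital V = 239 + 59.4 + 183 = 481.4.
Equity: weight = 239/481.4 = 0.4965; cost = 7.659%.
Preferred: weight = 59.4/481.4 = 0.1234; cost = 6.6%.
Debt: weight = 183/481.4 = 0.3801; after-tax cost = 8.4% × (1 − 30%) = 5.8800%.
WACC = 0.4965 × 7.6590% + 0.1234 × 6.6000% + 0.3801 × 5.8800% = 6.8521%.

6.85%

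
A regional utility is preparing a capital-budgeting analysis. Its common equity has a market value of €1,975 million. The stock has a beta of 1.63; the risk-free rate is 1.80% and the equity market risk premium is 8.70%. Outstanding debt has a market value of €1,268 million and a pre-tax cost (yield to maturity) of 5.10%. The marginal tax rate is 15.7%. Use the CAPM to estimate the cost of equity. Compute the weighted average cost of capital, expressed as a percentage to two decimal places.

11.41%

Cost of equity via CAPM: Re = 1.8% + 1.63 × 8.7% = 15.9810%.
Total capital V = 1975 + 1268 = 3243.
Equity: weight = 1975/3243 = 0.6090; cost = 15.981%.
Debt: weight = 1268/3243 = 0.3910; after-tax cost = 5.1% × (1 − 15.7%) = 4.2993%.
WACC = 0.6090 × 15.9810% + 0.3910 × 4.2993% = 11.4135%.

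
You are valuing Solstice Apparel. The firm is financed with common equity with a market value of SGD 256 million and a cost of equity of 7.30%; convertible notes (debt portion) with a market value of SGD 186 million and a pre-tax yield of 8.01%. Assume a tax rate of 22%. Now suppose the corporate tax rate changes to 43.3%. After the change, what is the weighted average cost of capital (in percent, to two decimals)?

6.14%

After the change:
Total capital V = 256 + 186 = 442.
Equity: weight = 256/442 = 0.5792; cost = 7.3%.
Convertible notes (debt portion): weight = 186/442 = 0.4208; after-tax cost = 8.01% × (1 − 43.3%) = 4.5417%.
WACC = 0.5792 × 7.3000% + 0.4208 × 4.5417% = 6.1393%.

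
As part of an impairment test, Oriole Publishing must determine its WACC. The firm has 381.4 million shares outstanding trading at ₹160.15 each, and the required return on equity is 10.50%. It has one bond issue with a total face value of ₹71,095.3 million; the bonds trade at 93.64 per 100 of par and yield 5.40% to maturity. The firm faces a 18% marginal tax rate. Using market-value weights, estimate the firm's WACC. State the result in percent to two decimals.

Market value of equity E = 160.15 × 381.4m = 61081.21m. Market value of debt D = 71095.3m × 93.64/100 = 66573.63892m.
Total capital V = 61081.21 + 66573.63892 = 127654.84892.
Equity: weight = 61081.21/127654.84892 = 0.4785; cost = 10.5%.
Bonds outstanding: weight = 66573.63892/127654.84892 = 0.5215; after-tax cost = 5.4% × (1 − 18%) = 4.4280%.
WACC = 0.4785 × 10.5000% + 0.5215 × 4.4280% = 7.3334%.

7.33%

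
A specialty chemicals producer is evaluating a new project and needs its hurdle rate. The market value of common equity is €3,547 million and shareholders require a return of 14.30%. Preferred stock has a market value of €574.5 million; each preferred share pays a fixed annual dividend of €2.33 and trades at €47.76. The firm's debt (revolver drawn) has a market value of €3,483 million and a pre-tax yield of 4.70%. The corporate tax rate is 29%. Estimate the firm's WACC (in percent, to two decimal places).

Cost of preferred: Rp = 2.33 / 47.76 = 4.8786%.
Total capital V = 3547 + 574.5 + 3483 = 7604.5.
Equity: weight = 3547/7604.5 = 0.4664; cost = 14.3%.
Preferred: weight = 574.5/7604.5 = 0.0755; cost = 4.8786%.
Revolver drawn: weight = 3483/7604.5 = 0.4580; after-tax cost = 4.7% × (1 − 29%) = 3.3370%.
WACC = 0.4664 × 14.3000% + 0.0755 × 4.8786% + 0.4580 × 3.3370% = 8.5670%.

8.57%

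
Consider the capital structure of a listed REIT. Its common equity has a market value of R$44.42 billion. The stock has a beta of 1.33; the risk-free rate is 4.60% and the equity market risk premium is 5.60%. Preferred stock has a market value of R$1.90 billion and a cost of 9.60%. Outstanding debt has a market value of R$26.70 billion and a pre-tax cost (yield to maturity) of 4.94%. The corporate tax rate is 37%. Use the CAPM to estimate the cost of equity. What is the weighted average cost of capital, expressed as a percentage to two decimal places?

8.72%

Cost of equity via CAPM: Re = 4.6% + 1.33 × 5.6% = 12.0480%.
Total capital V = 44.42 + 1.9 + 26.7 = 73.02.
Equity: weight = 44.42/73.02 = 0.6083; cost = 12.048%.
Preferred: weight = 1.9/73.02 = 0.0260; cost = 9.6%.
Debt: weight = 26.7/73.02 = 0.3657; after-tax cost = 4.94% × (1 − 37%) = 3.1122%.
WACC = 0.6083 × 12.0480% + 0.0260 × 9.6000% + 0.3657 × 3.1122% = 8.7169%.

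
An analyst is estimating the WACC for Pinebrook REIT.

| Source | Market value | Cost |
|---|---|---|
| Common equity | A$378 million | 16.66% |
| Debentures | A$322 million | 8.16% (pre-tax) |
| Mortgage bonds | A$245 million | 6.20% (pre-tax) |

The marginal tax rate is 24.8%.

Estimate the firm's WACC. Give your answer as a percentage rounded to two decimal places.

Total capital V = 378 + 322 + 245 = 945.
Equity: weight = 378/945 = 0.4000; cost = 16.66%.
Debentures: weight = 322/945 = 0.3407; after-tax cost = 8.16% × (1 − 24.8%) = 6.1363%.
Mortgage bonds: weight = 245/945 = 0.2593; after-tax cost = 6.2% × (1 − 24.8%) = 4.6624%.
WACC = 0.4000 × 16.6600% + 0.3407 × 6.1363% + 0.2593 × 4.6624% = 9.9637%.

9.96%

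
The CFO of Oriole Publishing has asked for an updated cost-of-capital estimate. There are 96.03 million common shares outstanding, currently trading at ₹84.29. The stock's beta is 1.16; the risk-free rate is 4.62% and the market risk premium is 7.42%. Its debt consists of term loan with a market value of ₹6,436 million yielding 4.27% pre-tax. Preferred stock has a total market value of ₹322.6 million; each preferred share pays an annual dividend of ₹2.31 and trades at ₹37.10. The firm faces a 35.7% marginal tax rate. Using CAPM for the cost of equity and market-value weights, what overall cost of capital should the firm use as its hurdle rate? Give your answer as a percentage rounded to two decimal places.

Cost of equity via CAPM: Re = 4.62% + 1.16 × 7.42% = 13.2272%.
Cost of preferred: Rp = 2.31 / 37.1 = 6.2264%.
Market value of equity E = 84.29 × 96.03m = 8094.3687m.
Total capital V = 8094.3687 + 322.6 + 6436 = 14852.9687.
Equity: weight = 8094.3687/14852.9687 = 0.5450; cost = 13.2272%.
Preferred: weight = 322.6/14852.9687 = 0.0217; cost = 6.2264%.
Term loan: weight = 6436/14852.9687 = 0.4333; after-tax cost = 4.27% × (1 − 35.7%) = 2.7456%.
WACC = 0.5450 × 13.2272% + 0.0217 × 6.2264% + 0.4333 × 2.7456% = 8.5333%.

8.53%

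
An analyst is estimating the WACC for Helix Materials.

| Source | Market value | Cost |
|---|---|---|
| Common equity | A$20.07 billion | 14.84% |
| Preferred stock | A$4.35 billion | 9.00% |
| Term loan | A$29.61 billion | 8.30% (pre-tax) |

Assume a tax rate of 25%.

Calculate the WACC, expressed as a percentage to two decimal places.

9.65%

Total capital V = 20.07 + 4.35 + 29.61 = 54.03.
Equity: weight = 20.07/54.03 = 0.3715; cost = 14.84%.
Preferred: weight = 4.35/54.03 = 0.0805; cost = 9%.
Term loan: weight = 29.61/54.03 = 0.5480; after-tax cost = 8.3% × (1 − 25%) = 6.2250%.
WACC = 0.3715 × 14.8400% + 0.0805 × 9.0000% + 0.5480 × 6.2250% = 9.6485%.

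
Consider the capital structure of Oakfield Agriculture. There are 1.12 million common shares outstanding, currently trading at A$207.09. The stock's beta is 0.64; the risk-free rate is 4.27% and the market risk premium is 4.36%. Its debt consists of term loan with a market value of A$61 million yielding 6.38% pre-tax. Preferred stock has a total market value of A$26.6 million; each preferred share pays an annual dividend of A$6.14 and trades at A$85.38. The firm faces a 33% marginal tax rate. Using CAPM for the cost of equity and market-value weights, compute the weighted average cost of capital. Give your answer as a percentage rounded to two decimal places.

6.54%

Cost of equity via CAPM: Re = 4.27% + 0.64 × 4.36% = 7.0604%.
Cost of preferred: Rp = 6.14 / 85.38 = 7.1914%.
Market value of equity E = 207.09 × 1.12m = 231.9408m.
Total capital V = 231.9408 + 26.6 + 61 = 319.5408.
Equity: weight = 231.9408/319.5408 = 0.7259; cost = 7.0604%.
Preferred: weight = 26.6/319.5408 = 0.0832; cost = 7.1914%.
Term loan: weight = 61/319.5408 = 0.1909; after-tax cost = 6.38% × (1 − 33%) = 4.2746%.
WACC = 0.7259 × 7.0604% + 0.0832 × 7.1914% + 0.1909 × 4.2746% = 6.5395%.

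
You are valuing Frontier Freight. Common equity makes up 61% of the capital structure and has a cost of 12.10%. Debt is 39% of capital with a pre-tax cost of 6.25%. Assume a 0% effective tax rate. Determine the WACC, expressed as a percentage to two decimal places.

After-tax cost of debt = 6.25% × (1 − 0%) = 6.2500%.
WACC = 0.610 × 12.1000% + 0.390 × 6.2500% = 9.8185%.

9.82%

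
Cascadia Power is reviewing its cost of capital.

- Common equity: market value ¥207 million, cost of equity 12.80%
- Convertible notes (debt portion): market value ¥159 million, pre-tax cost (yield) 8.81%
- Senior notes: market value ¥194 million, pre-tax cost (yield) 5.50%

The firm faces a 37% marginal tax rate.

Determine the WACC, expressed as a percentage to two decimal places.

Total capital V = 207 + 159 + 194 = 560.
Equity: weight = 207/560 = 0.3696; cost = 12.8%.
Convertible notes (debt portion): weight = 159/560 = 0.2839; after-tax cost = 8.81% × (1 − 37%) = 5.5503%.
Senior notes: weight = 194/560 = 0.3464; after-tax cost = 5.5% × (1 − 37%) = 3.4650%.
WACC = 0.3696 × 12.8000% + 0.2839 × 5.5503% + 0.3464 × 3.4650% = 7.5077%.

7.51%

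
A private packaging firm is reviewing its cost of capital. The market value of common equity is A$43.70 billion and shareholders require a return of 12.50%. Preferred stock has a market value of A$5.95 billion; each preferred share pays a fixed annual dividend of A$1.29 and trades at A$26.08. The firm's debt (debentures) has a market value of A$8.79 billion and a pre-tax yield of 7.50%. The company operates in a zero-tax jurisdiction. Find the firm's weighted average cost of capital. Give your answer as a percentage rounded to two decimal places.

10.98%

Cost of preferred: Rp = 1.29 / 26.08 = 4.9463%.
Total capital V = 43.7 + 5.95 + 8.79 = 58.44.
Equity: weight = 43.7/58.44 = 0.7478; cost = 12.5%.
Preferred: weight = 5.95/58.44 = 0.1018; cost = 4.9463%.
Debentures: weight = 8.79/58.44 = 0.1504; after-tax cost = 7.5% × (1 − 0%) = 7.5000%.
WACC = 0.7478 × 12.5000% + 0.1018 × 4.9463% + 0.1504 × 7.5000% = 10.9789%.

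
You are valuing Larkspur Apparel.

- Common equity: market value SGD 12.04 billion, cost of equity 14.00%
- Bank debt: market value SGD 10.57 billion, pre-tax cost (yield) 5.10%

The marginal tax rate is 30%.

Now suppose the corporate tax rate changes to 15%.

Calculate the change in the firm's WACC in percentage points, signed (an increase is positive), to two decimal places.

+0.36 pp

Current WACC:
Total capital V = 12.04 + 10.57 = 22.61.
Equity: weight = 12.04/22.61 = 0.5325; cost = 14%.
Bank debt: weight = 10.57/22.61 = 0.4675; after-tax cost = 5.1% × (1 − 30%) = 3.5700%.
WACC = 0.5325 × 14.0000% + 0.4675 × 3.5700% = 9.1241%.
After the change:
Total capital V = 12.04 + 10.57 = 22.61.
Equity: weight = 12.04/22.61 = 0.5325; cost = 14%.
Bank debt: weight = 10.57/22.61 = 0.4675; after-tax cost = 5.1% × (1 − 15%) = 4.3350%.
WACC = 0.5325 × 14.0000% + 0.4675 × 4.3350% = 9.4817%.
Change in WACC = 9.4817% − 9.1241% = 0.3576 pp.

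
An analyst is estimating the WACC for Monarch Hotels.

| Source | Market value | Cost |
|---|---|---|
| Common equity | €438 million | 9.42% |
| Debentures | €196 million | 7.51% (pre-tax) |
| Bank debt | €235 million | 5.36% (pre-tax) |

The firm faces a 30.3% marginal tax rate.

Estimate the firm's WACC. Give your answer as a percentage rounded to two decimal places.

6.94%

Total capital V = 438 + 196 + 235 = 869.
Equity: weight = 438/869 = 0.5040; cost = 9.42%.
Debentures: weight = 196/869 = 0.2255; after-tax cost = 7.51% × (1 − 30.3%) = 5.2345%.
Bank debt: weight = 235/869 = 0.2704; after-tax cost = 5.36% × (1 − 30.3%) = 3.7359%.
WACC = 0.5040 × 9.4200% + 0.2255 × 5.2345% + 0.2704 × 3.7359% = 6.9388%.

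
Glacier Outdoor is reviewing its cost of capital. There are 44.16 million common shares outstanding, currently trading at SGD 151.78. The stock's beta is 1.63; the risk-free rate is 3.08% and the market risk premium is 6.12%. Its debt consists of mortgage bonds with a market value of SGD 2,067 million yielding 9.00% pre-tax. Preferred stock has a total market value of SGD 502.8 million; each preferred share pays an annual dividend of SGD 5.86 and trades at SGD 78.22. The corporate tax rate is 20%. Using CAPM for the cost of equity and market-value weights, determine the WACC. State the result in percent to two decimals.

Cost of equity via CAPM: Re = 3.08% + 1.63 × 6.12% = 13.0556%.
Cost of preferred: Rp = 5.86 / 78.22 = 7.4917%.
Market value of equity E = 151.78 × 44.16m = 6702.6048m.
Total capital V = 6702.6048 + 502.8 + 2067 = 9272.4048.
Equity: weight = 6702.6048/9272.4048 = 0.7229; cost = 13.0556%.
Preferred: weight = 502.8/9272.4048 = 0.0542; cost = 7.4917%.
Mortgage bonds: weight = 2067/9272.4048 = 0.2229; after-tax cost = 9% × (1 − 20%) = 7.2000%.
WACC = 0.7229 × 13.0556% + 0.0542 × 7.4917% + 0.2229 × 7.2000% = 11.4486%.

11.45%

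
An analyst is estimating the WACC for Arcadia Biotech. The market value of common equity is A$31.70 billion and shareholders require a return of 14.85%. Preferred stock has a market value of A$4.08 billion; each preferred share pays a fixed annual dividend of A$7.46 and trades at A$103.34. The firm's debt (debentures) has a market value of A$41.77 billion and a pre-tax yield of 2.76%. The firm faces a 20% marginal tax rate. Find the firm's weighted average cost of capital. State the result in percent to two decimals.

Cost of preferred: Rp = 7.46 / 103.34 = 7.2189%.
Total capital V = 31.7 + 4.08 + 41.77 = 77.55.
Equity: weight = 31.7/77.55 = 0.4088; cost = 14.85%.
Preferred: weight = 4.08/77.55 = 0.0526; cost = 7.2189%.
Debentures: weight = 41.77/77.55 = 0.5386; after-tax cost = 2.76% × (1 − 20%) = 2.2080%.
WACC = 0.4088 × 14.8500% + 0.0526 × 7.2189% + 0.5386 × 2.2080% = 7.6393%.

7.64%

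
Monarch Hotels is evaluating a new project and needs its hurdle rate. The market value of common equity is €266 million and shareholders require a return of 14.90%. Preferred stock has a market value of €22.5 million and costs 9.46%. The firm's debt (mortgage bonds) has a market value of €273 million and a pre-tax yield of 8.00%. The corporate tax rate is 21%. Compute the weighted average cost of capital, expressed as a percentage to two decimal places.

10.51%

Total capital V = 266 + 22.5 + 273 = 561.5.
Equity: weight = 266/561.5 = 0.4737; cost = 14.9%.
Preferred: weight = 22.5/561.5 = 0.0401; cost = 9.46%.
Mortgage bonds: weight = 273/561.5 = 0.4862; after-tax cost = 8% × (1 − 21%) = 6.3200%.
WACC = 0.4737 × 14.9000% + 0.0401 × 9.4600% + 0.4862 × 6.3200% = 10.5104%.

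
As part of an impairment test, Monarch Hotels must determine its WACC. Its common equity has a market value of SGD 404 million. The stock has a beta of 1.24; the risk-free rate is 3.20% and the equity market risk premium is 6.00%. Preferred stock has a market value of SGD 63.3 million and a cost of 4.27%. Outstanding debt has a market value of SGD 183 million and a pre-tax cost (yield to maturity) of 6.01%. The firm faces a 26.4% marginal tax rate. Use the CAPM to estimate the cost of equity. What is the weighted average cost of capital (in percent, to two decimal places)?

Cost of equity via CAPM: Re = 3.2% + 1.24 × 6.0% = 10.6400%.
Total capital V = 404 + 63.3 + 183 = 650.3.
Equity: weight = 404/650.3 = 0.6213; cost = 10.64%.
Preferred: weight = 63.3/650.3 = 0.0973; cost = 4.27%.
Debt: weight = 183/650.3 = 0.2814; after-tax cost = 6.01% × (1 − 26.4%) = 4.4234%.
WACC = 0.6213 × 10.6400% + 0.0973 × 4.2700% + 0.2814 × 4.4234% = 8.2705%.

8.27%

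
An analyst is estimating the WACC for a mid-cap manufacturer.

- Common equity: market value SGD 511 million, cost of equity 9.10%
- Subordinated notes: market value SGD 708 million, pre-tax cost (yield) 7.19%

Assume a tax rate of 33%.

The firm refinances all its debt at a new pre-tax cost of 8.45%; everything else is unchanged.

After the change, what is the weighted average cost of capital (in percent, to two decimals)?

After the change:
Total capital V = 511 + 708 = 1219.
Equity: weight = 511/1219 = 0.4192; cost = 9.1%.
Subordinated notes: weight = 708/1219 = 0.5808; after-tax cost = 8.45% × (1 − 33%) = 5.6615%.
WACC = 0.4192 × 9.1000% + 0.5808 × 5.6615% = 7.1029%.

7.10%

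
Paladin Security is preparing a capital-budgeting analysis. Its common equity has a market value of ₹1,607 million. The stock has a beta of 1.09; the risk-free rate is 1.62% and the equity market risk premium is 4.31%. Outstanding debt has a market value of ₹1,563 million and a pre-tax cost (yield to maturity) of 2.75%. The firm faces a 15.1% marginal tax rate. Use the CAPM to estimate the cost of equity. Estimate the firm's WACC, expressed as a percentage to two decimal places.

Cost of equity via CAPM: Re = 1.62% + 1.09 × 4.31% = 6.3179%.
Total capital V = 1607 + 1563 = 3170.
Equity: weight = 1607/3170 = 0.5069; cost = 6.3179%.
Debt: weight = 1563/3170 = 0.4931; after-tax cost = 2.75% × (1 − 15.1%) = 2.3348%.
WACC = 0.5069 × 6.3179% + 0.4931 × 2.3348% = 4.3540%.

4.35%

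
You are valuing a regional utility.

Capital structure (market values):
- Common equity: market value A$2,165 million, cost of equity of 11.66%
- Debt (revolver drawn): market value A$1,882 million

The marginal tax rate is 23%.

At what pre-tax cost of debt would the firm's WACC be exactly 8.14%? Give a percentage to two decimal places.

5.31%

Total capital V = 2165 + 1882 = 4047.
Equity weight = 2165/4047 = 0.5350.
Revolver drawn weight = 1882/4047 = 0.4650.
Equity contribution = 0.5350 × 11.66% = 6.2377%.
Remaining for debt = 8.14% − 6.2377% = 1.9023%.
Rd × (1 − 23%) × 0.4650 = 1.9023%  ⇒  Rd = 5.3126%.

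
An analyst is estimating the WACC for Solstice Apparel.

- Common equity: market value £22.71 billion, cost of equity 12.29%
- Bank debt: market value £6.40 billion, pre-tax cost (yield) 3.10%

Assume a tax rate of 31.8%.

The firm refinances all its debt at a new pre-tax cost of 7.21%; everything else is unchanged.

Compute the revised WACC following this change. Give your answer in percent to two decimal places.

After the change:
Total capital V = 22.71 + 6.4 = 29.11.
Equity: weight = 22.71/29.11 = 0.7801; cost = 12.29%.
Bank debt: weight = 6.4/29.11 = 0.2199; after-tax cost = 7.21% × (1 − 31.8%) = 4.9172%.
WACC = 0.7801 × 12.2900% + 0.2199 × 4.9172% = 10.6691%.

10.67%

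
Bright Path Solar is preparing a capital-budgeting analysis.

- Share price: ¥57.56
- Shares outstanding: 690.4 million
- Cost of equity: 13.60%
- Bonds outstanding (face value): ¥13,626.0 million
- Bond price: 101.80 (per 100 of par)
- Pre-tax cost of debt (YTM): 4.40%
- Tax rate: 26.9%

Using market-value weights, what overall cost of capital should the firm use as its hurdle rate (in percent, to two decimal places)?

Market value of equity E = 57.56 × 690.4m = 39739.424m. Market value of debt D = 13626m × 101.8/100 = 13871.268m.
Total capital V = 39739.424 + 13871.268 = 53610.692.
Equity: weight = 39739.424/53610.692 = 0.7413; cost = 13.6%.
Bonds outstanding: weight = 13871.268/53610.692 = 0.2587; after-tax cost = 4.4% × (1 − 26.9%) = 3.2164%.
WACC = 0.7413 × 13.6000% + 0.2587 × 3.2164% = 10.9133%.

10.91%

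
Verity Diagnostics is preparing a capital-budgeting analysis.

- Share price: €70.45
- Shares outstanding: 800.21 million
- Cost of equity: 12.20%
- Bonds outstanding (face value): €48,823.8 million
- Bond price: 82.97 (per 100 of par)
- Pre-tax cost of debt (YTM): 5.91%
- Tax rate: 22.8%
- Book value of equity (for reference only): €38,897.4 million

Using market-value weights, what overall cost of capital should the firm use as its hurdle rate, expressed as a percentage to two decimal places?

9.01%

Market value of equity E = 70.45 × 800.21m = 56374.7945m. Market value of debt D = 48823.8m × 82.97/100 = 40509.10686m.
Total capital V = 56374.7945 + 40509.10686 = 96883.90136.
Equity: weight = 56374.7945/96883.90136 = 0.5819; cost = 12.2%.
Bonds outstanding: weight = 40509.10686/96883.90136 = 0.4181; after-tax cost = 5.91% × (1 − 22.8%) = 4.5625%.
WACC = 0.5819 × 12.2000% + 0.4181 × 4.5625% = 9.0066%.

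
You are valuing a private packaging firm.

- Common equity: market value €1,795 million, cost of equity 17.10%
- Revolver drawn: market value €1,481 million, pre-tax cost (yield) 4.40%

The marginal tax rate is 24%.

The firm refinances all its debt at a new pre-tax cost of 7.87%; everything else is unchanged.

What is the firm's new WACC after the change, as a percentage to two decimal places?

12.07%

After the change:
Total capital V = 1795 + 1481 = 3276.
Equity: weight = 1795/3276 = 0.5479; cost = 17.1%.
Revolver drawn: weight = 1481/3276 = 0.4521; after-tax cost = 7.87% × (1 − 24%) = 5.9812%.
WACC = 0.5479 × 17.1000% + 0.4521 × 5.9812% = 12.0735%.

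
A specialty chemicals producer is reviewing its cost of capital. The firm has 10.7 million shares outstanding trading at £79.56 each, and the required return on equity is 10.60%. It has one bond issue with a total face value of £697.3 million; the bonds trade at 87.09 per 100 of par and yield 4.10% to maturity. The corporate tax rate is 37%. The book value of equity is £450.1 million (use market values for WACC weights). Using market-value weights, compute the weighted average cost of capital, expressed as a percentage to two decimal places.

7.26%

Market value of equity E = 79.56 × 10.7m = 851.292m. Market value of debt D = 697.3m × 87.09/100 = 607.27857m.
Total capital V = 851.292 + 607.27857 = 1458.57057.
Equity: weight = 851.292/1458.57057 = 0.5836; cost = 10.6%.
Bonds outstanding: weight = 607.27857/1458.57057 = 0.4164; after-tax cost = 4.1% × (1 − 37%) = 2.5830%.
WACC = 0.5836 × 10.6000% + 0.4164 × 2.5830% = 7.2621%.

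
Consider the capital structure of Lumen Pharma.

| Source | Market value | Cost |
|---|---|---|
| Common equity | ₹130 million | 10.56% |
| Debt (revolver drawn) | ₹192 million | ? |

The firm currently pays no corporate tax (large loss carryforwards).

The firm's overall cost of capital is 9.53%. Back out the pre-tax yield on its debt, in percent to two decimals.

Total capital V = 130 + 192 = 322.
Equity weight = 130/322 = 0.4037.
Revolver drawn weight = 192/322 = 0.5963.
Equity contribution = 0.4037 × 10.56% = 4.2634%.
Remaining for debt = 9.53% − 4.2634% = 5.2666%.
Rd × (1 − 0%) × 0.5963 = 5.2666%  ⇒  Rd = 8.8326%.

8.83%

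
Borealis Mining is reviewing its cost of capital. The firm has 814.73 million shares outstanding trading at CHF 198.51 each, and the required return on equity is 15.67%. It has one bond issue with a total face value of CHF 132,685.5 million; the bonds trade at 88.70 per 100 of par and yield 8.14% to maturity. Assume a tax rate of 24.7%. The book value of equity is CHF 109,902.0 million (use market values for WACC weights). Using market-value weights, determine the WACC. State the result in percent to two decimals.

11.65%

Market value of equity E = 198.51 × 814.73m = 161732.0523m. Market value of debt D = 132685.5m × 88.7/100 = 117692.0385m.
Total capital V = 161732.0523 + 117692.0385 = 279424.0908.
Equity: weight = 161732.0523/279424.0908 = 0.5788; cost = 15.67%.
Bonds outstanding: weight = 117692.0385/279424.0908 = 0.4212; after-tax cost = 8.14% × (1 − 24.7%) = 6.1294%.
WACC = 0.5788 × 15.6700% + 0.4212 × 6.1294% = 11.6516%.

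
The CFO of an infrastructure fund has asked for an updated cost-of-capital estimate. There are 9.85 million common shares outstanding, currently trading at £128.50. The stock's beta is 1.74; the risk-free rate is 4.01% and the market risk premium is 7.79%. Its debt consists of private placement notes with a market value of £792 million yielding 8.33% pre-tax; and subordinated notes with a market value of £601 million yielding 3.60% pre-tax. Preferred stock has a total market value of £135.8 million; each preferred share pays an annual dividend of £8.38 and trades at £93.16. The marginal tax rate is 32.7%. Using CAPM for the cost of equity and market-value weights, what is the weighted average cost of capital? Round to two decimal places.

10.50%

Cost of equity via CAPM: Re = 4.01% + 1.74 × 7.79% = 17.5646%.
Cost of preferred: Rp = 8.38 / 93.16 = 8.9953%.
Market value of equity E = 128.5 × 9.85m = 1265.725m.
Total capital V = 1265.725 + 135.8 + 792 + 601 = 2794.525.
Equity: weight = 1265.725/2794.525 = 0.4529; cost = 17.5646%.
Preferred: weight = 135.8/2794.525 = 0.0486; cost = 8.9953%.
Private placement notes: weight = 792/2794.525 = 0.2834; after-tax cost = 8.33% × (1 − 32.7%) = 5.6061%.
Subordinated notes: weight = 601/2794.525 = 0.2151; after-tax cost = 3.6% × (1 − 32.7%) = 2.4228%.
WACC = 0.4529 × 17.5646% + 0.0486 × 8.9953% + 0.2834 × 5.6061% + 0.2151 × 2.4228% = 10.5026%.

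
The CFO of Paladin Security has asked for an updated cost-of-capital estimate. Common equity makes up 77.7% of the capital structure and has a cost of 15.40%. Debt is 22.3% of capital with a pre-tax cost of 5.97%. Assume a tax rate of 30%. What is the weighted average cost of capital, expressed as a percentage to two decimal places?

12.90%

After-tax cost of debt = 5.97% × (1 − 30%) = 4.1790%.
WACC = 0.777 × 15.4000% + 0.223 × 4.1790% = 12.8977%.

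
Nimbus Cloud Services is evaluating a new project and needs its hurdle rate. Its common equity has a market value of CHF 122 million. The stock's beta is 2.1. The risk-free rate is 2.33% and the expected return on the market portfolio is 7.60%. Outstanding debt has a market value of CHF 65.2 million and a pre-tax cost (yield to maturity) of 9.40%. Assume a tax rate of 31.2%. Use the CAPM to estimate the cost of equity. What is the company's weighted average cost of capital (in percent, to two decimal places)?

10.98%

Market risk premium = 7.6% − 2.33% = 5.27%.
Cost of equity via CAPM: Re = 2.33% + 2.1 × 5.27% = 13.3970%.
Total capital V = 122 + 65.2 = 187.2.
Equity: weight = 122/187.2 = 0.6517; cost = 13.397%.
Debt: weight = 65.2/187.2 = 0.3483; after-tax cost = 9.4% × (1 − 31.2%) = 6.4672%.
WACC = 0.6517 × 13.3970% + 0.3483 × 6.4672% = 10.9834%.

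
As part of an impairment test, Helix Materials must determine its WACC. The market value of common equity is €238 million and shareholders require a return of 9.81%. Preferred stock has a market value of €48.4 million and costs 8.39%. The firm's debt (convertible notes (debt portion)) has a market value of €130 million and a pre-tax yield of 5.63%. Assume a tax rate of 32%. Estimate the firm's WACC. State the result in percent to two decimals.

Total capital V = 238 + 48.4 + 130 = 416.4.
Equity: weight = 238/416.4 = 0.5716; cost = 9.81%.
Preferred: weight = 48.4/416.4 = 0.1162; cost = 8.39%.
Convertible notes (debt portion): weight = 130/416.4 = 0.3122; after-tax cost = 5.63% × (1 − 32%) = 3.8284%.
WACC = 0.5716 × 9.8100% + 0.1162 × 8.3900% + 0.3122 × 3.8284% = 7.7775%.

7.78%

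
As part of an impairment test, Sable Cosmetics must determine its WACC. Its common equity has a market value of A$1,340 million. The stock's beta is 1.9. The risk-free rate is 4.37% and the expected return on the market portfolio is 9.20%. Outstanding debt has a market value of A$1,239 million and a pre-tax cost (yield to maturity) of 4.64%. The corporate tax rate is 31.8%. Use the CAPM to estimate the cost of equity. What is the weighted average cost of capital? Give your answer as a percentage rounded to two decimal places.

Market risk premium = 9.2% − 4.37% = 4.83%.
Cost of equity via CAPM: Re = 4.37% + 1.9 × 4.83% = 13.5470%.
Total capital V = 1340 + 1239 = 2579.
Equity: weight = 1340/2579 = 0.5196; cost = 13.547%.
Debt: weight = 1239/2579 = 0.4804; after-tax cost = 4.64% × (1 − 31.8%) = 3.1645%.
WACC = 0.5196 × 13.5470% + 0.4804 × 3.1645% = 8.5590%.

8.56%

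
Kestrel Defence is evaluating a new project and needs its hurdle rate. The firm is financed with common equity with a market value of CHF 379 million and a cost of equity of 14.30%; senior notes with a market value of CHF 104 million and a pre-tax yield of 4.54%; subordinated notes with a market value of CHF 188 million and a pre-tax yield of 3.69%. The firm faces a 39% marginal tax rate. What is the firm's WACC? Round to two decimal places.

9.14%

Total capital V = 379 + 104 + 188 = 671.
Equity: weight = 379/671 = 0.5648; cost = 14.3%.
Senior notes: weight = 104/671 = 0.1550; after-tax cost = 4.54% × (1 − 39%) = 2.7694%.
Subordinated notes: weight = 188/671 = 0.2802; after-tax cost = 3.69% × (1 − 39%) = 2.2509%.
WACC = 0.5648 × 14.3000% + 0.1550 × 2.7694% + 0.2802 × 2.2509% = 9.1369%.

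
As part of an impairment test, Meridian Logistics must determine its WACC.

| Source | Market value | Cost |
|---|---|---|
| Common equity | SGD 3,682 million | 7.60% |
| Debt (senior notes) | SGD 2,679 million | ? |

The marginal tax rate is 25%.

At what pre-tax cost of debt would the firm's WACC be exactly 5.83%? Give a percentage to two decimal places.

Total capital V = 3682 + 2679 = 6361.
Equity weight = 3682/6361 = 0.5788.
Senior notes weight = 2679/6361 = 0.4212.
Equity contribution = 0.5788 × 7.6% = 4.3992%.
Remaining for debt = 5.83% − 4.3992% = 1.4308%.
Rd × (1 − 25%) × 0.4212 = 1.4308%  ⇒  Rd = 4.5298%.

4.53%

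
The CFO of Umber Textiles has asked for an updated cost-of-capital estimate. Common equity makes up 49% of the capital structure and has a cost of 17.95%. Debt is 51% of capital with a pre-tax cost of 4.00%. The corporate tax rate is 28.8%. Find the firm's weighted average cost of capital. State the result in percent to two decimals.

10.25%

After-tax cost of debt = 4% × (1 − 28.8%) = 2.8480%.
WACC = 0.490 × 17.9500% + 0.510 × 2.8480% = 10.2480%.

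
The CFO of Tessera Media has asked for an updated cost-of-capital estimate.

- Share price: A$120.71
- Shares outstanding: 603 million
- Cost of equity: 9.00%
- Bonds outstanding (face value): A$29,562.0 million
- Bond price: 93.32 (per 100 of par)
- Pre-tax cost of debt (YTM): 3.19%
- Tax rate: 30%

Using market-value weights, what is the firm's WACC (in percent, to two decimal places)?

Market value of equity E = 120.71 × 603m = 72788.13m. Market value of debt D = 29562m × 93.32/100 = 27587.2584m.
Total capital V = 72788.13 + 27587.2584 = 100375.3884.
Equity: weight = 72788.13/100375.3884 = 0.7252; cost = 9%.
Bonds outstanding: weight = 27587.2584/100375.3884 = 0.2748; after-tax cost = 3.19% × (1 − 30%) = 2.2330%.
WACC = 0.7252 × 9.0000% + 0.2748 × 2.2330% = 7.1402%.

7.14%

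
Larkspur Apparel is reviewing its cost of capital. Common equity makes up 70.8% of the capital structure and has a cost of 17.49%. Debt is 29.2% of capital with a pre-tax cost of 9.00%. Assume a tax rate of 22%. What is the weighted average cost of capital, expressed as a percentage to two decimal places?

14.43%

After-tax cost of debt = 9% × (1 − 22%) = 7.0200%.
WACC = 0.708 × 17.4900% + 0.292 × 7.0200% = 14.4328%.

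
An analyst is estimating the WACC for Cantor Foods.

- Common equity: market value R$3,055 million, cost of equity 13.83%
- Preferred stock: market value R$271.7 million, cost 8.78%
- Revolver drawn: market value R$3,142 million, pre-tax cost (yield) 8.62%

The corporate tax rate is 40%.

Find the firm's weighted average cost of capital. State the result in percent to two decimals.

9.41%

Total capital V = 3055 + 271.7 + 3142 = 6468.7.
Equity: weight = 3055/6468.7 = 0.4723; cost = 13.83%.
Preferred: weight = 271.7/6468.7 = 0.0420; cost = 8.78%.
Revolver drawn: weight = 3142/6468.7 = 0.4857; after-tax cost = 8.62% × (1 − 40%) = 5.1720%.
WACC = 0.4723 × 13.8300% + 0.0420 × 8.7800% + 0.4857 × 5.1720% = 9.4125%.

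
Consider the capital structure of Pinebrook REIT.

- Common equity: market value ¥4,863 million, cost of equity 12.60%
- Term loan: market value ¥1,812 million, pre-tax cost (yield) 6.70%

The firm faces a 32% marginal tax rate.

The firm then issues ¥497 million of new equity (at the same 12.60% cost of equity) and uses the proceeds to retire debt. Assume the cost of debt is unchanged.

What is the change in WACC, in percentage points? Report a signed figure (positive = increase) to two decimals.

Current WACC:
Total capital V = 4863 + 1812 = 6675.
Equity: weight = 4863/6675 = 0.7285; cost = 12.6%.
Term loan: weight = 1812/6675 = 0.2715; after-tax cost = 6.7% × (1 − 32%) = 4.5560%.
WACC = 0.7285 × 12.6000% + 0.2715 × 4.5560% = 10.4164%.
After the change:
Total capital V = 5360 + 1315 = 6675.
Equity: weight = 5360/6675 = 0.8030; cost = 12.6%.
Term loan: weight = 1315/6675 = 0.1970; after-tax cost = 6.7% × (1 − 32%) = 4.5560%.
WACC = 0.8030 × 12.6000% + 0.1970 × 4.5560% = 11.0153%.
Change in WACC = 11.0153% − 10.4164% = 0.5989 pp.

+0.60 pp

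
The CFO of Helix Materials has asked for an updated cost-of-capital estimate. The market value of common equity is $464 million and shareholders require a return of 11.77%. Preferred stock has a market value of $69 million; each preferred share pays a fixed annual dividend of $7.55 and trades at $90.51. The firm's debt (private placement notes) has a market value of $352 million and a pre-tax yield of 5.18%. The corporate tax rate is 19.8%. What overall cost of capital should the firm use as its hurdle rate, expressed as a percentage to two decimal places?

Cost of preferred: Rp = 7.55 / 90.51 = 8.3416%.
Total capital V = 464 + 69 + 352 = 885.
Equity: weight = 464/885 = 0.5243; cost = 11.77%.
Preferred: weight = 69/885 = 0.0780; cost = 8.3416%.
Private placement notes: weight = 352/885 = 0.3977; after-tax cost = 5.18% × (1 − 19.8%) = 4.1544%.
WACC = 0.5243 × 11.7700% + 0.0780 × 8.3416% + 0.3977 × 4.1544% = 8.4737%.

8.47%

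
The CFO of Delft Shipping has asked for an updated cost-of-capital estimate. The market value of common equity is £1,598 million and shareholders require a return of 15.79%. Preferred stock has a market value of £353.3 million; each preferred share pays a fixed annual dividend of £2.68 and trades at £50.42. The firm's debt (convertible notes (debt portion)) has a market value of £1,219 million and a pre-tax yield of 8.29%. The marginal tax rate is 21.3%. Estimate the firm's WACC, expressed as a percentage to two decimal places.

Cost of preferred: Rp = 2.68 / 50.42 = 5.3154%.
Total capital V = 1598 + 353.3 + 1219 = 3170.3.
Equity: weight = 1598/3170.3 = 0.5041; cost = 15.79%.
Preferred: weight = 353.3/3170.3 = 0.1114; cost = 5.3154%.
Convertible notes (debt portion): weight = 1219/3170.3 = 0.3845; after-tax cost = 8.29% × (1 − 21.3%) = 6.5242%.
WACC = 0.5041 × 15.7900% + 0.1114 × 5.3154% + 0.3845 × 6.5242% = 11.0600%.

11.06%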